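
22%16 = 6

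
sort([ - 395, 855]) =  [ - 395,  855] 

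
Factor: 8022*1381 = 11078382 = 2^1*3^1 * 7^1*191^1*1381^1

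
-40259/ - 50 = 40259/50=805.18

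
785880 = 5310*148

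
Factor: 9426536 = 2^3*7^1*168331^1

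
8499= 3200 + 5299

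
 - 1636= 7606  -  9242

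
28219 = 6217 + 22002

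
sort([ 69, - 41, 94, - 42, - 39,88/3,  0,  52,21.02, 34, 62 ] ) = [ - 42 , - 41, - 39, 0,21.02 , 88/3, 34,52,  62,69 , 94] 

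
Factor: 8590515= 3^1*5^1*269^1*2129^1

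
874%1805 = 874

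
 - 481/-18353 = 481/18353 = 0.03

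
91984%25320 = 16024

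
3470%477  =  131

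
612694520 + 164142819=776837339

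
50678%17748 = 15182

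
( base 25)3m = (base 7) 166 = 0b1100001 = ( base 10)97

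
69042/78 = 11507/13 = 885.15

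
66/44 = 1 + 1/2 = 1.50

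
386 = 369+17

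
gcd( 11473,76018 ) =1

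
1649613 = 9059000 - 7409387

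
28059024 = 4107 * 6832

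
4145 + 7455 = 11600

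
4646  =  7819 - 3173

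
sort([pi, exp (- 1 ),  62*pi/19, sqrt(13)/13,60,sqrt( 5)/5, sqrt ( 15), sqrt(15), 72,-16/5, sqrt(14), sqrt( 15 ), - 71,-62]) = [-71, - 62,-16/5, sqrt(13)/13,  exp(-1),sqrt( 5) /5, pi,sqrt (14), sqrt(15 ) , sqrt(15 ), sqrt(15 ),62*pi/19,60,72]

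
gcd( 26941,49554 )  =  1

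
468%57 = 12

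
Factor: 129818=2^1*13^1*4993^1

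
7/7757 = 7/7757= 0.00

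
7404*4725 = 34983900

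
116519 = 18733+97786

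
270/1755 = 2/13 =0.15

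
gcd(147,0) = 147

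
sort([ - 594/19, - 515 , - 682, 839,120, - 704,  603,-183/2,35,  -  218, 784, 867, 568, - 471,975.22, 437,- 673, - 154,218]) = [ - 704,-682, - 673,-515, - 471,-218, - 154, - 183/2,-594/19,35,120, 218,  437,568,603,784,  839, 867, 975.22]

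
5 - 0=5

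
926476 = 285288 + 641188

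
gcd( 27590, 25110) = 310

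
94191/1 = 94191 = 94191.00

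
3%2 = 1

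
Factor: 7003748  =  2^2* 1750937^1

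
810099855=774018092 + 36081763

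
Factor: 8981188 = 2^2*103^1*21799^1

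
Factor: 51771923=7^1*89^1*83101^1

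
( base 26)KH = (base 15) 25c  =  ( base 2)1000011001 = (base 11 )449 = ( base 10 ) 537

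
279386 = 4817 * 58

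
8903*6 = 53418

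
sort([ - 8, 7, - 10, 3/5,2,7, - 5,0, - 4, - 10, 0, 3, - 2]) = [ - 10, - 10 , - 8 , - 5, - 4, - 2, 0,  0, 3/5,2, 3 , 7,7]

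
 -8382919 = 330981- 8713900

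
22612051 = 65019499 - 42407448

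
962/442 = 2+3/17 = 2.18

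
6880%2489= 1902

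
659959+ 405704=1065663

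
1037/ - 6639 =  - 1 + 5602/6639= - 0.16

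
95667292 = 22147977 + 73519315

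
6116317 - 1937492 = 4178825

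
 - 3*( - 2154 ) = 6462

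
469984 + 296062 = 766046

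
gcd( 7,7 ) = 7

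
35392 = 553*64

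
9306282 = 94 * 99003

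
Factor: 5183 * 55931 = 71^1*73^1*55931^1 = 289890373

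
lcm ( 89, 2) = 178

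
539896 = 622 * 868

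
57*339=19323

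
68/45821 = 68/45821 = 0.00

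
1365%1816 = 1365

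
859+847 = 1706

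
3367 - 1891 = 1476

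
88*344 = 30272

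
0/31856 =0 = 0.00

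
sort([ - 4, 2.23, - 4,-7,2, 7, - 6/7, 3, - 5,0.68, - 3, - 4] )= [ - 7,-5, - 4,-4, - 4, - 3,  -  6/7, 0.68, 2, 2.23,3,7 ] 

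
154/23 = 6 + 16/23 = 6.70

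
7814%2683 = 2448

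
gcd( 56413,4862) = 1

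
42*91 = 3822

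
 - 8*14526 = -116208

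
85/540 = 17/108 = 0.16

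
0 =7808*0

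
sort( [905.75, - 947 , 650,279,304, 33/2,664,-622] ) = [-947, - 622  ,  33/2, 279, 304, 650,664,905.75] 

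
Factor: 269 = 269^1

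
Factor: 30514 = 2^1*11^1*19^1 * 73^1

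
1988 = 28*71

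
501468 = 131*3828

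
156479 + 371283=527762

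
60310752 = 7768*7764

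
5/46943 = 5/46943 = 0.00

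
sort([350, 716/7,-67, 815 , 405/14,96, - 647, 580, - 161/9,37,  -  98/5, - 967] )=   [ - 967, - 647, - 67, - 98/5, - 161/9, 405/14, 37,96, 716/7,350, 580,815] 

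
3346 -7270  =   - 3924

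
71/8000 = 71/8000 = 0.01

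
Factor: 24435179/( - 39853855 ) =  - 5^( - 1)*439^1*55661^1 * 7970771^(  -  1 )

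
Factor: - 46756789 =- 37^1 * 1263697^1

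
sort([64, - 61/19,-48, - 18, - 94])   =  [-94, - 48, - 18,-61/19,  64]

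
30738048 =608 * 50556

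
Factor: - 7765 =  - 5^1*1553^1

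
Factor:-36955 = -5^1*19^1 * 389^1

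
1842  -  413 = 1429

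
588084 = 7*84012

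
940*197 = 185180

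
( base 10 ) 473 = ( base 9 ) 575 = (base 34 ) DV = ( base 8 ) 731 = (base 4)13121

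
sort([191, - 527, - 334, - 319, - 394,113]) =[ - 527,-394, - 334, - 319,113,191] 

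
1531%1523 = 8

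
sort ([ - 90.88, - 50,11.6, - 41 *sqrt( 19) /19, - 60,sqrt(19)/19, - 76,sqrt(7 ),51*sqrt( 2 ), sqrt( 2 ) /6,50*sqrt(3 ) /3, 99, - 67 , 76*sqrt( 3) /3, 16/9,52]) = [ - 90.88,- 76, - 67, - 60, - 50,- 41*sqrt(19) /19, sqrt(19)/19  ,  sqrt(2) /6, 16/9,sqrt(7), 11.6, 50 * sqrt(3) /3,76*sqrt(3 )/3,52,51 * sqrt(2), 99 ]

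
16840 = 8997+7843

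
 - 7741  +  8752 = 1011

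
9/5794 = 9/5794 = 0.00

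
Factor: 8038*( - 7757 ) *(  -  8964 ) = 2^3 * 3^3*83^1*4019^1* 7757^1 = 558912266424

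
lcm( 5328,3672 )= 271728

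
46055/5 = 9211 = 9211.00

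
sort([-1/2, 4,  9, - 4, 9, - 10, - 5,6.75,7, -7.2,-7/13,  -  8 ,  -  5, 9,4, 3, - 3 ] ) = [ - 10, - 8 , - 7.2, - 5, - 5 , - 4, - 3,-7/13, - 1/2, 3,4, 4,6.75, 7,9, 9,9]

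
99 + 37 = 136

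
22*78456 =1726032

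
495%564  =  495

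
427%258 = 169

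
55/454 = 55/454 =0.12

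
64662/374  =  172  +  167/187 = 172.89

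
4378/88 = 49  +  3/4 = 49.75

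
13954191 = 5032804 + 8921387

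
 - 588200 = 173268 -761468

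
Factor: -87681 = -3^1 * 11^1* 2657^1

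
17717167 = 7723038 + 9994129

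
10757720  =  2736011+8021709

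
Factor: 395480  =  2^3* 5^1 * 9887^1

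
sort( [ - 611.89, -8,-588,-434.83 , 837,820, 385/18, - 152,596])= [ - 611.89,- 588, - 434.83, - 152,  -  8,385/18,  596,820,837 ]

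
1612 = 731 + 881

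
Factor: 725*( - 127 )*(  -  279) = 3^2*5^2*29^1*31^1*127^1 = 25688925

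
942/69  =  314/23 = 13.65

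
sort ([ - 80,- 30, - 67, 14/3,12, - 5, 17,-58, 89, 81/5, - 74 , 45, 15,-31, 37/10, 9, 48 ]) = [ - 80, - 74, - 67, - 58, -31,-30 ,  -  5,37/10, 14/3, 9 , 12,15,81/5, 17, 45, 48,89] 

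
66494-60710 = 5784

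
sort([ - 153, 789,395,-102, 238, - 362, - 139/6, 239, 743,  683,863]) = [ -362, - 153, - 102, - 139/6, 238, 239, 395, 683, 743,789,  863]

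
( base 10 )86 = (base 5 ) 321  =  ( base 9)105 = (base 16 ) 56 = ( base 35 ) 2g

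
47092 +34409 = 81501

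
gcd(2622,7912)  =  46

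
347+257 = 604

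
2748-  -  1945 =4693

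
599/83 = 7 + 18/83 = 7.22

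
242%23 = 12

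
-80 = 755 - 835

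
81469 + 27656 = 109125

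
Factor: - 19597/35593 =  - 19597^1*35593^( - 1) 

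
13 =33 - 20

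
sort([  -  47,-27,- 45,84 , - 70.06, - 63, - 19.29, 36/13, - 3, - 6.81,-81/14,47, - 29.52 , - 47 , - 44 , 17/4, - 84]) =[ - 84, - 70.06, - 63, - 47 , - 47, -45, - 44, - 29.52, - 27,  -  19.29, - 6.81 ,  -  81/14,-3 , 36/13,17/4, 47,  84] 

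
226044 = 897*252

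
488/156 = 122/39 = 3.13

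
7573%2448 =229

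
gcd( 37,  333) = 37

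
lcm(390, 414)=26910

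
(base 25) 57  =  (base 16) 84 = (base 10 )132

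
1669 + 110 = 1779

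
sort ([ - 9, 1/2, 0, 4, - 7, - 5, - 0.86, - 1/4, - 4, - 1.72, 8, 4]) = [ - 9,-7, - 5, -4, - 1.72, - 0.86, - 1/4 , 0,  1/2,4  ,  4, 8]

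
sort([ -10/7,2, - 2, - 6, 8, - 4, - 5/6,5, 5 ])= [ - 6, - 4, - 2, - 10/7, - 5/6, 2, 5, 5 , 8]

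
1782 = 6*297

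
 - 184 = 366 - 550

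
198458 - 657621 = -459163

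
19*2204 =41876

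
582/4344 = 97/724 = 0.13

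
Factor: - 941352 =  - 2^3*3^1*61^1*643^1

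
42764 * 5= 213820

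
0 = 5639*0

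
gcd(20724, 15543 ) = 5181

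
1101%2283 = 1101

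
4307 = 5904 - 1597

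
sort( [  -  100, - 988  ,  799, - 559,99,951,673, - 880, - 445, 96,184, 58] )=[ - 988, - 880 , - 559, - 445, - 100,58, 96,99 , 184, 673, 799,951 ]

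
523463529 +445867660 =969331189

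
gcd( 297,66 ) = 33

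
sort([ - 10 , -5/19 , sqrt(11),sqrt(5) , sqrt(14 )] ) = [ - 10,-5/19, sqrt( 5),sqrt (11), sqrt(14)] 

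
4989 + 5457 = 10446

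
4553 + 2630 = 7183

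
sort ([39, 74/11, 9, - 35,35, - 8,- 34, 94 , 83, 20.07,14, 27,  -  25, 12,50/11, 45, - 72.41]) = [ - 72.41, - 35, - 34, - 25, - 8, 50/11, 74/11, 9,  12,14,20.07,  27,35, 39,45, 83,94]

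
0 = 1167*0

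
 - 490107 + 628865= 138758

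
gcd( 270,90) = 90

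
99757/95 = 99757/95 = 1050.07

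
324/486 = 2/3=0.67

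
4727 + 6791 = 11518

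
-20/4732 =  - 5/1183 = - 0.00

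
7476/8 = 934 + 1/2 = 934.50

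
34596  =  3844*9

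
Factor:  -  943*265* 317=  - 5^1  *  23^1*41^1*53^1*317^1= - 79216715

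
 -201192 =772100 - 973292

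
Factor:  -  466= - 2^1 * 233^1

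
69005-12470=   56535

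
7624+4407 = 12031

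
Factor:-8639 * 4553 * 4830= - 2^1*3^1*5^1 * 7^1*23^1*29^1 * 53^1 * 157^1*163^1 = - 189980162610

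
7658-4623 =3035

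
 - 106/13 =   -  9 + 11/13 = -8.15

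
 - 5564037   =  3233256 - 8797293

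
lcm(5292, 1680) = 105840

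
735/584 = 735/584 = 1.26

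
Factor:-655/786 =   -  5/6= - 2^(- 1)*3^( - 1 )*5^1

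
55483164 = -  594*( - 93406 ) 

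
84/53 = 84/53  =  1.58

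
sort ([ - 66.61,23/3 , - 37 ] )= [ - 66.61, - 37, 23/3]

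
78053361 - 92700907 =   -  14647546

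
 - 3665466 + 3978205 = 312739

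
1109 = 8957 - 7848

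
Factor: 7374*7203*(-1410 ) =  - 2^2 * 3^3*5^1*7^4 *47^1*1229^1 =-  74892040020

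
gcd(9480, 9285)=15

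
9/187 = 9/187 = 0.05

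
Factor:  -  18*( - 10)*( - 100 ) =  - 2^4 *3^2*5^3 = -18000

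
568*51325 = 29152600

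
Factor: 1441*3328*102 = 489156096= 2^9*3^1*11^1*13^1*17^1 * 131^1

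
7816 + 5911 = 13727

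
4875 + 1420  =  6295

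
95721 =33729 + 61992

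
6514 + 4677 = 11191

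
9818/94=4909/47  =  104.45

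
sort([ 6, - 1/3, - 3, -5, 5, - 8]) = [ - 8, -5, - 3,-1/3, 5, 6]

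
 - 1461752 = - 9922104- - 8460352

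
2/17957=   2/17957 = 0.00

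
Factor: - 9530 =-2^1*5^1*953^1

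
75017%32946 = 9125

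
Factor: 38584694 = 2^1*1483^1*13009^1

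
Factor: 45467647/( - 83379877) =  - 7^( -1)*41^1*109^ (-1)*109279^( - 1)*1108967^1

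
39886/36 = 1107+ 17/18 =1107.94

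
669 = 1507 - 838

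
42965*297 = 12760605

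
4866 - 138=4728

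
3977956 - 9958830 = -5980874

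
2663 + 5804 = 8467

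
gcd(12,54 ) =6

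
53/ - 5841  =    -  1 + 5788/5841  =  - 0.01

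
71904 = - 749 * ( - 96)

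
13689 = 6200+7489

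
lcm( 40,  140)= 280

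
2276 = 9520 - 7244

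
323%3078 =323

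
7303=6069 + 1234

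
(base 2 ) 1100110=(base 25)42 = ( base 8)146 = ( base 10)102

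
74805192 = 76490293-1685101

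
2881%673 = 189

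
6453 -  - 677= 7130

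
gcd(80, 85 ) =5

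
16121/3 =5373 + 2/3=5373.67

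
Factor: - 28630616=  - 2^3*7^1 *511261^1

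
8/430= 4/215 = 0.02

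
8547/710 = 12+27/710 = 12.04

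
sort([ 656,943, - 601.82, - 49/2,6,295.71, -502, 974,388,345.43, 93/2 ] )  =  [- 601.82, - 502 , - 49/2, 6 , 93/2,295.71,345.43, 388,656,943  ,  974]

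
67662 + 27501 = 95163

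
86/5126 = 43/2563 = 0.02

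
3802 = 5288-1486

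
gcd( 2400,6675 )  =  75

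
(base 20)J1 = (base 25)f6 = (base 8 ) 575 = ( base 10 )381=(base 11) 317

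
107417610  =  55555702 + 51861908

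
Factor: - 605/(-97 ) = 5^1 * 11^2*97^( - 1)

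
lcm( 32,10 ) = 160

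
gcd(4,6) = 2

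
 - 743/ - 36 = 743/36= 20.64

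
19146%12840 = 6306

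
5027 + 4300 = 9327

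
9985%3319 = 28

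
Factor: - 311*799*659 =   -  17^1 * 47^1*311^1*659^1 = - 163754251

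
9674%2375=174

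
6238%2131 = 1976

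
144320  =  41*3520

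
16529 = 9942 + 6587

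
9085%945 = 580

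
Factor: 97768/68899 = 2^3*11^2*101^1*68899^( - 1 ) 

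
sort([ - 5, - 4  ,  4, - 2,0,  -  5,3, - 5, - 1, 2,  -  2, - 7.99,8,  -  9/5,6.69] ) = [-7.99,-5,  -  5, - 5  , -4, - 2 , -2, - 9/5, - 1, 0,2, 3, 4,6.69,8]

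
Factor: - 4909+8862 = 59^1*67^1=3953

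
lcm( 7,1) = 7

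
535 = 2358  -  1823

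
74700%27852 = 18996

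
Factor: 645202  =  2^1*19^1 * 16979^1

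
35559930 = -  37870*(- 939) 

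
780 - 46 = 734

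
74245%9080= 1605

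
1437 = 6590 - 5153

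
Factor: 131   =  131^1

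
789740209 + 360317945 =1150058154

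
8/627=8/627 = 0.01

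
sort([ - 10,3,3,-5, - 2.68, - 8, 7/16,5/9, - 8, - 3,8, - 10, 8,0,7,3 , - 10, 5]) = [-10, - 10, - 10,  -  8,  -  8 , -5,- 3 , - 2.68,0 , 7/16,5/9,3, 3,3,5, 7, 8,8]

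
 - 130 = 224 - 354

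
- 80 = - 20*4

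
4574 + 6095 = 10669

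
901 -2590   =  -1689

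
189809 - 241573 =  - 51764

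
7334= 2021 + 5313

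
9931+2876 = 12807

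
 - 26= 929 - 955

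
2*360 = 720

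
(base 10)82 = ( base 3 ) 10001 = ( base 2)1010010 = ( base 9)101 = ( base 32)2I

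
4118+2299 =6417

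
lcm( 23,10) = 230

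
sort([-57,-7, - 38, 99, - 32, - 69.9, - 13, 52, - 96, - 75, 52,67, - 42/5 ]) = [ - 96, - 75, - 69.9, -57, - 38, - 32, - 13, - 42/5, - 7,52,52, 67, 99 ]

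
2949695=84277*35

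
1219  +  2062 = 3281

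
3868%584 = 364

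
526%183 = 160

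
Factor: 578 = 2^1*17^2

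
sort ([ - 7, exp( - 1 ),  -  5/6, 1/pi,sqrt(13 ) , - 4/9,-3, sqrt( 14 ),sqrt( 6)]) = [ - 7, - 3 , - 5/6, - 4/9,1/pi, exp( -1) , sqrt (6),sqrt( 13), sqrt(14)]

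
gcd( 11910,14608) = 2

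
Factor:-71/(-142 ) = 2^(- 1 )= 1/2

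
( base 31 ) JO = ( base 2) 1001100101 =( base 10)613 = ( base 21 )184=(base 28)lp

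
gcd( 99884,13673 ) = 1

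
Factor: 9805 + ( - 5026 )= 4779 = 3^4*59^1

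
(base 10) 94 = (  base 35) 2O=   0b1011110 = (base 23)42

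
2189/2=1094 + 1/2  =  1094.50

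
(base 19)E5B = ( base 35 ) 47F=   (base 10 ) 5160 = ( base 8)12050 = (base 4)1100220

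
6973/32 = 6973/32=217.91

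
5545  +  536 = 6081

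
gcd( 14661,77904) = 9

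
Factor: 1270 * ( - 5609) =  - 7123430 = - 2^1  *  5^1 *71^1*79^1 * 127^1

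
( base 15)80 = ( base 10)120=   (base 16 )78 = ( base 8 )170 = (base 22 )5A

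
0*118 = 0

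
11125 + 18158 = 29283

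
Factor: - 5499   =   - 3^2*13^1*47^1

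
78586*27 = 2121822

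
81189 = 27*3007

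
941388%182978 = 26498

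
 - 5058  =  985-6043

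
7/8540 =1/1220 = 0.00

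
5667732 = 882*6426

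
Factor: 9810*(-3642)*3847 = -2^2*3^3*5^1 * 109^1 * 607^1*3847^1=- 137445692940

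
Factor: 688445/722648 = 785/824 =2^(  -  3)*5^1 * 103^( - 1) * 157^1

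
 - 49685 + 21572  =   - 28113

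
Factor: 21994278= 2^1 * 3^1 * 107^1 * 34259^1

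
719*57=40983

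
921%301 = 18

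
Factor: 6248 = 2^3*11^1 * 71^1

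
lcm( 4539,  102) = 9078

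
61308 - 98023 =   -  36715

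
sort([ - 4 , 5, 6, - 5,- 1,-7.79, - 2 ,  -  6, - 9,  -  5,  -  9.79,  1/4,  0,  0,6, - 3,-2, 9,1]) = [- 9.79, - 9, - 7.79, -6, - 5, - 5, - 4, - 3,-2, - 2, - 1,0,0, 1/4, 1,  5, 6,6,9]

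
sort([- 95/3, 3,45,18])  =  [ - 95/3,3,18, 45]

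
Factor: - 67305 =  - 3^1*5^1*7^1*641^1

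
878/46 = 439/23 = 19.09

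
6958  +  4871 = 11829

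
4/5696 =1/1424 = 0.00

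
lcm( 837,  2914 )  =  78678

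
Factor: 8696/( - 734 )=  - 2^2*367^( - 1) * 1087^1 = - 4348/367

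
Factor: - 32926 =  - 2^1*101^1*163^1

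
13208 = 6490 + 6718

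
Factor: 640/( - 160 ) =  - 2^2 = -4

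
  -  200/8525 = - 8/341 = -0.02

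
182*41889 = 7623798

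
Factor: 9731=37^1*263^1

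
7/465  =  7/465 = 0.02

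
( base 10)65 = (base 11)5a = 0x41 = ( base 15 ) 45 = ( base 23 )2j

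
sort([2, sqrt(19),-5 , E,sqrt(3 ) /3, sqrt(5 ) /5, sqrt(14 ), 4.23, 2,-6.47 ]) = [-6.47,  -  5, sqrt(5)/5,sqrt( 3 ) /3,2,2, E , sqrt(14), 4.23, sqrt(19)] 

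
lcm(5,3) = 15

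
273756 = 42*6518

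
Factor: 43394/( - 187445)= - 2^1*5^( - 1) * 13^1*1669^1 * 37489^(-1 ) 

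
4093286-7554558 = -3461272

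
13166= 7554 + 5612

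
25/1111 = 25/1111 =0.02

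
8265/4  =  2066+1/4 = 2066.25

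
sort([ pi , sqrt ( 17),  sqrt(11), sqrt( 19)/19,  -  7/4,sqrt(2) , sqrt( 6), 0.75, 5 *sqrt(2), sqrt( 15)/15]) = [ - 7/4,sqrt(19) /19, sqrt(15)/15, 0.75, sqrt( 2 ), sqrt( 6 ),pi , sqrt(11 ),sqrt( 17),5* sqrt( 2) ]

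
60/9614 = 30/4807 = 0.01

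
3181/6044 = 3181/6044 = 0.53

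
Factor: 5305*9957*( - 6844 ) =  - 2^2*3^1 * 5^1*29^1*59^1 * 1061^1 * 3319^1 = - 361512980940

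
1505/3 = 1505/3 = 501.67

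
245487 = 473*519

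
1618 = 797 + 821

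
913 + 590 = 1503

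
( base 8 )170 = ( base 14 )88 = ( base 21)5f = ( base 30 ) 40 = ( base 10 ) 120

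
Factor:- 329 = -7^1*47^1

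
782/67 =782/67=11.67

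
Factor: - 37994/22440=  - 1727/1020 =- 2^( - 2)*3^( - 1)*5^(-1 )* 11^1*17^( - 1)*157^1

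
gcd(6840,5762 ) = 2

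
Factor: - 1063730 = - 2^1*5^1*106373^1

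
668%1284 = 668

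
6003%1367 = 535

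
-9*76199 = - 685791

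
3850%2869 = 981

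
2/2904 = 1/1452 = 0.00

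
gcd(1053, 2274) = 3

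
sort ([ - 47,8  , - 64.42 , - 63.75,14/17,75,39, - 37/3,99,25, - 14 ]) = [  -  64.42,  -  63.75, - 47, - 14, - 37/3, 14/17,8, 25, 39, 75, 99 ]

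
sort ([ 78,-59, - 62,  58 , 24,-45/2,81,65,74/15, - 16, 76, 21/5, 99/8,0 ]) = [  -  62,-59,-45/2,- 16, 0,21/5 , 74/15, 99/8,24, 58, 65,76, 78, 81 ] 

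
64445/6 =64445/6 = 10740.83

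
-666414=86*(  -  7749 ) 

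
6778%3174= 430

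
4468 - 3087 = 1381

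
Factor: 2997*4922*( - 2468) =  - 2^3*3^4*23^1*37^1*107^1*617^1 = - 36406045512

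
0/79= 0 = 0.00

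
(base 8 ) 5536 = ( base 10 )2910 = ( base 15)ce0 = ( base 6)21250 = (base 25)4GA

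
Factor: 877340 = 2^2*5^1 * 43867^1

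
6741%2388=1965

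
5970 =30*199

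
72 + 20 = 92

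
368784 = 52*7092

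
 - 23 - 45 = - 68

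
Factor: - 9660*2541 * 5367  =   - 131738704020 = - 2^2*3^3 *5^1*7^2*11^2 * 23^1 * 1789^1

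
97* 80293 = 7788421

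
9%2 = 1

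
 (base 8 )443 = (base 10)291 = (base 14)16b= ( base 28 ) ab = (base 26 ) b5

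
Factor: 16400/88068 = 100/537  =  2^2 * 3^(-1 ) *5^2 * 179^( - 1)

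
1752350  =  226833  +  1525517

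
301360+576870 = 878230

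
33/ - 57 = -11/19 = -0.58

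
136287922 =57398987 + 78888935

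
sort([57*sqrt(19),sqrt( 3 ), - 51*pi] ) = [ - 51*pi, sqrt(3 ),  57 * sqrt(19 ) ] 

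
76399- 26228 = 50171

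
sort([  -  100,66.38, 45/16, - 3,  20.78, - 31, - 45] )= [-100, - 45,-31, - 3,45/16, 20.78,66.38 ] 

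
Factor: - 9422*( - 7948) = 74886056= 2^3*7^1*673^1*1987^1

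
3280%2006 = 1274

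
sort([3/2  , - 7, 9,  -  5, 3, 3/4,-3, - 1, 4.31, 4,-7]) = [ - 7 , - 7, - 5,  -  3, - 1, 3/4, 3/2,3,4, 4.31, 9 ]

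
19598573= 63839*307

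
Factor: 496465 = 5^1 * 31^1*3203^1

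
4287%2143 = 1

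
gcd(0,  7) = 7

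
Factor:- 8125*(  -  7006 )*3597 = 2^1*3^1*5^4*11^1*13^1*31^1* 109^1*113^1 =204754728750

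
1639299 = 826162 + 813137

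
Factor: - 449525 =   -  5^2* 17981^1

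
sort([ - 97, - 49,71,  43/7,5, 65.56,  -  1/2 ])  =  [-97, - 49, - 1/2,5, 43/7,  65.56, 71] 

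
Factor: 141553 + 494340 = 635893 = 635893^1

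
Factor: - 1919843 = - 1919843^1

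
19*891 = 16929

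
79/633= 79/633 = 0.12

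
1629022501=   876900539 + 752121962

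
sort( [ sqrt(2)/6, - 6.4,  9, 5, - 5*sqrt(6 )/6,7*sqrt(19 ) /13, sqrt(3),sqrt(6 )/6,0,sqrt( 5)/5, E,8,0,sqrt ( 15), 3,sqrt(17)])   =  [ - 6.4, - 5*sqrt( 6)/6 , 0, 0,sqrt( 2)/6,sqrt(6) /6,sqrt( 5)/5, sqrt(3 ),7 * sqrt(19)/13,E , 3,sqrt( 15),  sqrt( 17),  5,8,9 ] 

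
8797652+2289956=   11087608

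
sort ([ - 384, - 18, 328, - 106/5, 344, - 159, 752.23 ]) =[ - 384, - 159,-106/5, - 18, 328,344,752.23]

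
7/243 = 7/243 = 0.03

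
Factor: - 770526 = -2^1 *3^3*19^1* 751^1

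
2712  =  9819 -7107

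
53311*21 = 1119531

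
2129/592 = 2129/592 = 3.60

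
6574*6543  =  43013682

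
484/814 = 22/37 = 0.59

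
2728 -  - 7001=9729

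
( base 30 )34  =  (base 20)4E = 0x5E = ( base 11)86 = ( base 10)94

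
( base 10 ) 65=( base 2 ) 1000001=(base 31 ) 23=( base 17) 3e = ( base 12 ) 55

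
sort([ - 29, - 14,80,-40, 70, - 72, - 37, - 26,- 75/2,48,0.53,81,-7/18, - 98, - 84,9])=[ - 98, - 84, - 72,-40,-75/2, - 37, - 29, - 26, - 14, - 7/18, 0.53,9,48,70,80,81]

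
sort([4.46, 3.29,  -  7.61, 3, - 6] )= [ - 7.61 ,-6,3 , 3.29,4.46 ] 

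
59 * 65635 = 3872465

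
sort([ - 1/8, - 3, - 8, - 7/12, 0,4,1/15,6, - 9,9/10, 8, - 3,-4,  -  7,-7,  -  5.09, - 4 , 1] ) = [-9, - 8, - 7, - 7, - 5.09, - 4, - 4, - 3, - 3, - 7/12 , - 1/8, 0,1/15,  9/10,  1, 4, 6, 8 ]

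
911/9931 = 911/9931 = 0.09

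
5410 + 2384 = 7794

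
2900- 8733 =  - 5833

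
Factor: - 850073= -7^1 * 121439^1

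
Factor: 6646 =2^1*3323^1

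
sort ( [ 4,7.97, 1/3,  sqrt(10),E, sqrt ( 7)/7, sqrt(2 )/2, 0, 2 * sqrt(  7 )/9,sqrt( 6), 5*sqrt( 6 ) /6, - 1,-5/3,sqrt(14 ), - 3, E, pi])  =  [ - 3, - 5/3, - 1 , 0,1/3,sqrt(7)/7,2*sqrt( 7)/9, sqrt ( 2)/2, 5*sqrt(6)/6,  sqrt(6), E , E,pi, sqrt( 10 ), sqrt(14),  4,7.97]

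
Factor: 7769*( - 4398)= -34168062 =- 2^1*3^1*17^1*457^1*733^1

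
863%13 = 5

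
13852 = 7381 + 6471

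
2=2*1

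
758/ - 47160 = - 1 + 23201/23580 = -0.02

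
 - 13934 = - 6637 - 7297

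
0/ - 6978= 0/1 =- 0.00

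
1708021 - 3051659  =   - 1343638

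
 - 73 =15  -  88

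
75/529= 75/529 = 0.14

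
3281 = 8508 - 5227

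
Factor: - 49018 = - 2^1 * 24509^1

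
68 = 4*17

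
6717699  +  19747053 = 26464752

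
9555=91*105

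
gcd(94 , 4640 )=2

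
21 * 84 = 1764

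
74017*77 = 5699309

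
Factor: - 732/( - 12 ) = 61 = 61^1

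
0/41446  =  0 = 0.00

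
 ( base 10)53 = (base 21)2B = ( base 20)2d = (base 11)49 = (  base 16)35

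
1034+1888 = 2922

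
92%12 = 8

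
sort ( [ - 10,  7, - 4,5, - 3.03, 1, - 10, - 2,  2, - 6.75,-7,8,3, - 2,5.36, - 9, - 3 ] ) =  [ - 10, - 10  , - 9, - 7 ,-6.75, - 4, - 3.03,  -  3, - 2, - 2, 1,2, 3,5 , 5.36,7,8 ]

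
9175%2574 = 1453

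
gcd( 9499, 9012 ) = 1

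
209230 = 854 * 245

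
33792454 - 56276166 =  - 22483712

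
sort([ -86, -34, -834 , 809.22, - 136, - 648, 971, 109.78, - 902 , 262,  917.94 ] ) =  [ - 902, - 834 , - 648, - 136, -86 ,-34,109.78 , 262, 809.22, 917.94,971]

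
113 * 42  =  4746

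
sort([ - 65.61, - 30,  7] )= [ - 65.61, - 30,7] 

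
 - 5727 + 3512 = - 2215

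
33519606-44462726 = -10943120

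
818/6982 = 409/3491 = 0.12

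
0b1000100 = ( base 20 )38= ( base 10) 68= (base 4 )1010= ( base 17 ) 40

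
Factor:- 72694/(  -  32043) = 2^1*3^( - 1)*11^(  -  1)*19^1*971^(-1)*1913^1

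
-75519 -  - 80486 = 4967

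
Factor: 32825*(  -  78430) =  -2574464750 = - 2^1*5^3*11^1*13^1*23^1* 31^1*101^1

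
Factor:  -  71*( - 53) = 3763= 53^1 * 71^1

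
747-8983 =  - 8236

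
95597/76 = 95597/76 =1257.86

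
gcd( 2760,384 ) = 24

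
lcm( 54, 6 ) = 54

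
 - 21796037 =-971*22447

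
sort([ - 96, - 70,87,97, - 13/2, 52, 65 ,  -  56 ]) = [-96, - 70, - 56, - 13/2,52, 65,  87 , 97 ]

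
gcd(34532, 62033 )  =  89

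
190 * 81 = 15390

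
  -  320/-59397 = 320/59397 = 0.01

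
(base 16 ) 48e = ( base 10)1166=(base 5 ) 14131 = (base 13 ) 6b9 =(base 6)5222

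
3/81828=1/27276= 0.00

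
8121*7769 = 63092049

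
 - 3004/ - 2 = 1502 + 0/1 = 1502.00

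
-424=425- 849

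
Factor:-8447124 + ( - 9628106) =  - 2^1 * 5^1*347^1*5209^1  =  -18075230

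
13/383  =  13/383 = 0.03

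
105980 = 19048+86932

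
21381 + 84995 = 106376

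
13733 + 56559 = 70292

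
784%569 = 215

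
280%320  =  280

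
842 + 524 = 1366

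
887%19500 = 887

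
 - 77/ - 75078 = 77/75078 = 0.00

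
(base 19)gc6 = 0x177A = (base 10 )6010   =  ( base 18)109g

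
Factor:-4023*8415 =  -33853545= -  3^5*5^1 * 11^1*17^1* 149^1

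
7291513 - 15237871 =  - 7946358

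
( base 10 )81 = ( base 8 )121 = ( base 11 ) 74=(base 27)30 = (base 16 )51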